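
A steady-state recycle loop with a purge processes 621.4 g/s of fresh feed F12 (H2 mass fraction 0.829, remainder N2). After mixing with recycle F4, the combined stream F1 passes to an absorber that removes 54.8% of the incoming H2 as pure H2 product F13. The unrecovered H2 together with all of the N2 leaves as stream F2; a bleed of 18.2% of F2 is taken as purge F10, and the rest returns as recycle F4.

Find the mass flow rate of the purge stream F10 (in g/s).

173.5 g/s

N2 enters only via F12 and leaves only via the purge: 621.4×0.171 = 0.182×(N2 in F2), and the absorber passes all N2, so N2 in F1 = N2 in F2 = 583.84 g/s.
H2 in F1: m_A = 621.4×0.829 + (1−0.182)·(1−0.548)·m_A, so m_A = 515.14/0.6303 = 817.34 g/s.
F2 = (1−0.548)×817.34 + 583.84 = 953.28 g/s.
Purge F10 = 0.182×953.28 = 173.5 g/s.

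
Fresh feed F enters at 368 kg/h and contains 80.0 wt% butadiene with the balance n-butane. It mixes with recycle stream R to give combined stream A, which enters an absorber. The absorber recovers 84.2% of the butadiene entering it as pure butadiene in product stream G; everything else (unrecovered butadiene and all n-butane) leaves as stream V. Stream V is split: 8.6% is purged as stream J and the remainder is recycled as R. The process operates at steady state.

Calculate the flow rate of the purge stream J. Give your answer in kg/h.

n-butane enters only via F and leaves only via the purge: 368×0.200 = 0.086×(n-butane in V), and the absorber passes all n-butane, so n-butane in A = n-butane in V = 855.81 kg/h.
butadiene in A: m_A = 368×0.800 + (1−0.086)·(1−0.842)·m_A, so m_A = 294.4/0.8556 = 344.09 kg/h.
V = (1−0.842)×344.09 + 855.81 = 910.18 kg/h.
Purge J = 0.086×910.18 = 78.276 kg/h.

78.28 kg/h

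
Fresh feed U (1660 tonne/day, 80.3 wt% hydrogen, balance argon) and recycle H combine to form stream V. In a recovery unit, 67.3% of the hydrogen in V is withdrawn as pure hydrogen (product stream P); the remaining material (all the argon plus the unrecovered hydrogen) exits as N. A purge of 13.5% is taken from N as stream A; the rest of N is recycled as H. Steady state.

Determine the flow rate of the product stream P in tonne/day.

hydrogen in V: m_A = 1660×0.803 + (1−0.135)·(1−0.673)·m_A, so m_A = 1333/0.7171 = 1858.7 tonne/day.
Product P = 0.673×1858.7 = 1250.9 tonne/day.

1251 tonne/day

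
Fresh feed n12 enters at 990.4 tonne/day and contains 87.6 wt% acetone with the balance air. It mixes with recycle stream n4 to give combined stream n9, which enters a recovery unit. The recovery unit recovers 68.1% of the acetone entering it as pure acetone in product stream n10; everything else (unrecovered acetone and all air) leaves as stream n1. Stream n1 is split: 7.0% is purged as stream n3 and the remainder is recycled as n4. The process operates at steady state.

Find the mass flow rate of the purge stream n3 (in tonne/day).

air enters only via n12 and leaves only via the purge: 990.4×0.124 = 0.070×(air in n1), and the recovery unit passes all air, so air in n9 = air in n1 = 1754.4 tonne/day.
acetone in n9: m_A = 990.4×0.876 + (1−0.070)·(1−0.681)·m_A, so m_A = 867.59/0.7033 = 1233.5 tonne/day.
n1 = (1−0.681)×1233.5 + 1754.4 = 2147.9 tonne/day.
Purge n3 = 0.070×2147.9 = 150.35 tonne/day.

150.4 tonne/day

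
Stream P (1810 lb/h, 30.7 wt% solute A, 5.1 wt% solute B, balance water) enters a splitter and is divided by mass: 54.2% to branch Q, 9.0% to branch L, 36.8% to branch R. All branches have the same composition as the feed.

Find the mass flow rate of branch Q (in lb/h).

Branch Q flow = 0.542×1810 = 981.02 lb/h.

981 lb/h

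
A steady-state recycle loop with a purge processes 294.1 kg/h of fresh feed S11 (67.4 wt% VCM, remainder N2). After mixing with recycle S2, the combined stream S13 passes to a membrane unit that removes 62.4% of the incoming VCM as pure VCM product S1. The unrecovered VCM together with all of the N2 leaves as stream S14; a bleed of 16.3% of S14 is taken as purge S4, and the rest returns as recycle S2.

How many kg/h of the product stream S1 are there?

180.5 kg/h

VCM in S13: m_A = 294.1×0.674 + (1−0.163)·(1−0.624)·m_A, so m_A = 198.22/0.6853 = 289.26 kg/h.
Product S1 = 0.624×289.26 = 180.5 kg/h.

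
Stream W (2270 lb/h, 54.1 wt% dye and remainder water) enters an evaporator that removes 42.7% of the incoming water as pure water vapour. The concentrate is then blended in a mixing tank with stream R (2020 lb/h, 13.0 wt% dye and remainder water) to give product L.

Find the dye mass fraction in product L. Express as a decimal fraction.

Vapour removed = 0.427×0.459×2270 = 444.9 lb/h; concentrate = 1825.1 lb/h.
dye reaching the mixer = 1228.1 (from concentrate) + 2020×0.130 = 1490.7 lb/h.
Product flow = 1825.1 + 2020 = 3845.1 lb/h; dye fraction = 0.3877.

0.3877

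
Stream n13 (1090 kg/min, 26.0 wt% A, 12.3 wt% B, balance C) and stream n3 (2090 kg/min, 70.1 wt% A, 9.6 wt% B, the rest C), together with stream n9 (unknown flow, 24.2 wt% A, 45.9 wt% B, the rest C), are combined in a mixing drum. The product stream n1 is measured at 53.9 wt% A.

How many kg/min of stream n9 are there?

Let n9 be the unknown flow. Total out = 3180 + n9.
A balance: 1748.5 + 0.242·n9 = 0.539·(3180 + n9)
(0.242 − 0.539)·n9 = 0.539×3180 − 1748.5 = -34.47
n9 = -34.47 / -0.297 = 116.06 kg/min

116.1 kg/min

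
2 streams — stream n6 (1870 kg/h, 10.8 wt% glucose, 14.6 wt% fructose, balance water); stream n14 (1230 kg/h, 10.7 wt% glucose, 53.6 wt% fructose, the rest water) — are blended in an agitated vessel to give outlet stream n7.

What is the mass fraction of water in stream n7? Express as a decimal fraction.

0.592

Total flow out = 1870 + 1230 = 3100 kg/h.
water in = 1870×0.746 + 1230×0.357 = 1834.1 kg/h.
water mass fraction in n7 = 1834.1/3100 = 0.592.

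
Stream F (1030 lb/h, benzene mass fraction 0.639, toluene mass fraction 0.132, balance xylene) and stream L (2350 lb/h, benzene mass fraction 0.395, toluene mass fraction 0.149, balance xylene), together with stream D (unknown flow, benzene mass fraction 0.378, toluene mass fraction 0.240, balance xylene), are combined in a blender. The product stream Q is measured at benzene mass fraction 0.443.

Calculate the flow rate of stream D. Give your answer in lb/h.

1370 lb/h

Let D be the unknown flow. Total out = 3380 + D.
benzene balance: 1586.4 + 0.378·D = 0.443·(3380 + D)
(0.378 − 0.443)·D = 0.443×3380 − 1586.4 = -89.08
D = -89.08 / -0.065 = 1370.5 lb/h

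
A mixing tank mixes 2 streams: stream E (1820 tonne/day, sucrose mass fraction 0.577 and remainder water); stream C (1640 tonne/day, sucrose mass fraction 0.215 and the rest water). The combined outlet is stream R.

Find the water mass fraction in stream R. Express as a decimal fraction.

Total flow out = 1820 + 1640 = 3460 tonne/day.
water in = 1820×0.423 + 1640×0.785 = 2057.3 tonne/day.
water mass fraction in R = 2057.3/3460 = 0.595.

0.595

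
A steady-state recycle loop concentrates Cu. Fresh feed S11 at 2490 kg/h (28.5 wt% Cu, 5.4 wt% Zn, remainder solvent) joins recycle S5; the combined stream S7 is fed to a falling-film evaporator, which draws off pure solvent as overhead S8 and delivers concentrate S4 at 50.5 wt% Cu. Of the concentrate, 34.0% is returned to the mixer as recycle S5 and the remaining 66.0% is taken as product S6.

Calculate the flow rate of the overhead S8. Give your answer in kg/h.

Overall Cu balance (none leaves overhead): Cu in fresh feed = Cu in product, i.e. 2490×0.285 = (1−0.340)·S4·0.505.
S4 = 709.65/(0.505×0.660) = 2129.2 kg/h.
Recycle S5 = 0.340×2129.2 = 723.92 kg/h.
Combined feed S7 = 2490 + 723.92 = 3213.9 kg/h.
Overhead S8 = S7 − S4 = 3213.9 − 2129.2 = 1084.8 kg/h.

1085 kg/h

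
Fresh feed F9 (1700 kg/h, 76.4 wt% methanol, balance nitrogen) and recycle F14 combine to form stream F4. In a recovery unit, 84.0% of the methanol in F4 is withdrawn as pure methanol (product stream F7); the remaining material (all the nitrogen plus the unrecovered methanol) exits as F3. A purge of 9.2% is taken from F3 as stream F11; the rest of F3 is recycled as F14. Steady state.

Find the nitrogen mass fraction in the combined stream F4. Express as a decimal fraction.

0.742

nitrogen enters only via F9 and leaves only via the purge: 1700×0.236 = 0.092×(nitrogen in F3), and the recovery unit passes all nitrogen, so nitrogen in F4 = nitrogen in F3 = 4360.9 kg/h.
methanol in F4: m_A = 1700×0.764 + (1−0.092)·(1−0.840)·m_A, so m_A = 1298.8/0.8547 = 1519.6 kg/h.
F4 = 1519.6 + 4360.9 = 5880.4 kg/h.
nitrogen fraction in F4 = 4360.9/5880.4 = 0.742.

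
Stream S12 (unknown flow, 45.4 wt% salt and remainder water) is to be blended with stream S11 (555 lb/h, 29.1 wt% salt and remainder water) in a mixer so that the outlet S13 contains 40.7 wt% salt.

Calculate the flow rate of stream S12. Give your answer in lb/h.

Let S12 be the unknown flow. Total out = 555 + S12.
salt balance: 161.5 + 0.454·S12 = 0.407·(555 + S12)
(0.454 − 0.407)·S12 = 0.407×555 − 161.5 = 64.38
S12 = 64.38 / 0.047 = 1369.8 lb/h

1370 lb/h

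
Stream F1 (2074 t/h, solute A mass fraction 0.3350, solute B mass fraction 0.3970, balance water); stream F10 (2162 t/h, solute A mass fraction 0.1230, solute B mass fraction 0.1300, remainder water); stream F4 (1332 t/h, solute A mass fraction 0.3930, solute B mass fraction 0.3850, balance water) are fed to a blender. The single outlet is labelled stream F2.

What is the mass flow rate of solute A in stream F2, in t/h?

1484 t/h

solute A out = solute A in = 2074×0.335 + 2162×0.123 + 1332×0.393 = 1484.2 t/h.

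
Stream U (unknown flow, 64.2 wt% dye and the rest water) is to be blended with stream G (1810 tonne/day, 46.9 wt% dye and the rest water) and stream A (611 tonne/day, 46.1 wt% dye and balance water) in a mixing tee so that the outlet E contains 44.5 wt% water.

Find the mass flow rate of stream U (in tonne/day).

2449 tonne/day

Let U be the unknown flow. Total out = 2421 + U.
water balance: 1290.4 + 0.358·U = 0.445·(2421 + U)
(0.358 − 0.445)·U = 0.445×2421 − 1290.4 = -213.09
U = -213.09 / -0.087 = 2449.4 tonne/day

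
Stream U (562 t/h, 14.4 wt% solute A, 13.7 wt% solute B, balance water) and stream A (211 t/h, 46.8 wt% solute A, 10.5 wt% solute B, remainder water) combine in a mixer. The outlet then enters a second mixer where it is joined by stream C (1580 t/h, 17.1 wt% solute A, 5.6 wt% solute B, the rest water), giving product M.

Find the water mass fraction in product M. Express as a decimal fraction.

0.729

Overall, product flow = 2353 t/h.
water in = 562×0.719 + 211×0.427 + 1580×0.773 = 1715.5 t/h.
water fraction in M = 0.729.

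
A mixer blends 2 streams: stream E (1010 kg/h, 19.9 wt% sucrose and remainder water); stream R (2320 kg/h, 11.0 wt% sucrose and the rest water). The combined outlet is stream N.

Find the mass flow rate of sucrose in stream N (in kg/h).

sucrose out = sucrose in = 1010×0.199 + 2320×0.110 = 456.19 kg/h.

456.2 kg/h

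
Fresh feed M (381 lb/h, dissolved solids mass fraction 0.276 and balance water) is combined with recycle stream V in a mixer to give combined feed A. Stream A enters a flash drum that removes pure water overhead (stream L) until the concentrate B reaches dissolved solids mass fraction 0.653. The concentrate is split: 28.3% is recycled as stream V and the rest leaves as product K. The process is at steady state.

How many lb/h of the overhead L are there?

Overall dissolved solids balance (none leaves overhead): dissolved solids in fresh feed = dissolved solids in product, i.e. 381×0.276 = (1−0.283)·B·0.653.
B = 105.16/(0.653×0.717) = 224.6 lb/h.
Recycle V = 0.283×224.6 = 63.561 lb/h.
Combined feed A = 381 + 63.561 = 444.56 lb/h.
Overhead L = A − B = 444.56 − 224.6 = 219.96 lb/h.

220 lb/h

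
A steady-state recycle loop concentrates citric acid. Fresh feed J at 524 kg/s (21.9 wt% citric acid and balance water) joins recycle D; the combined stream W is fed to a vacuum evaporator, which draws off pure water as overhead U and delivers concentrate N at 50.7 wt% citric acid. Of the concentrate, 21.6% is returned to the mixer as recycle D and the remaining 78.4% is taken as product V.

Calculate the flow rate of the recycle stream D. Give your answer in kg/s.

62.36 kg/s

Overall citric acid balance (none leaves overhead): citric acid in fresh feed = citric acid in product, i.e. 524×0.219 = (1−0.216)·N·0.507.
N = 114.76/(0.507×0.784) = 288.7 kg/s.
Recycle D = 0.216×288.7 = 62.36 kg/s.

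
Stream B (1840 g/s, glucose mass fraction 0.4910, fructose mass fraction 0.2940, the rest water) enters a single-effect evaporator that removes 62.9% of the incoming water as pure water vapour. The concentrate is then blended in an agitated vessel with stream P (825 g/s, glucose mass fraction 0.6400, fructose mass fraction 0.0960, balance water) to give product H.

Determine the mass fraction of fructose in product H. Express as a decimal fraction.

Vapour removed = 0.629×0.215×1840 = 248.83 g/s; concentrate = 1591.2 g/s.
fructose reaching the mixer = 540.96 (from concentrate) + 825×0.096 = 620.16 g/s.
Product flow = 1591.2 + 825 = 2416.2 g/s; fructose fraction = 0.2567.

0.2567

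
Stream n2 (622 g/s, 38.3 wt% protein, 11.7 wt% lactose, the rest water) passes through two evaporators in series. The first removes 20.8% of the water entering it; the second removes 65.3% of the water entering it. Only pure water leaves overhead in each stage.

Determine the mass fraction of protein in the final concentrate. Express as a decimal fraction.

water in feed = 622×0.500 = 311 g/s.
After stage 1: water left = (1−0.208)×311 = 246.31; stream total = 557.31 g/s.
After stage 2: water left = (1−0.653)×246.31 = 85.47; final concentrate = 396.47 g/s.
protein fraction = 238.23/396.47 = 0.6009.

0.6009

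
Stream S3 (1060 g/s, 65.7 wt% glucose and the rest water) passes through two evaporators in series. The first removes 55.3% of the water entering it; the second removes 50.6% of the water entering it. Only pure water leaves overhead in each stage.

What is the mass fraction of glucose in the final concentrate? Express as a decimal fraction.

water in feed = 1060×0.343 = 363.58 g/s.
After stage 1: water left = (1−0.553)×363.58 = 162.52; stream total = 858.94 g/s.
After stage 2: water left = (1−0.506)×162.52 = 80.285; final concentrate = 776.71 g/s.
glucose fraction = 696.42/776.71 = 0.897.

0.897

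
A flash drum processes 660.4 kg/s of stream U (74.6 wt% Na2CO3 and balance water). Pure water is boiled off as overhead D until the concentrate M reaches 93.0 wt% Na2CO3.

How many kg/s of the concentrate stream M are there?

Na2CO3 is conserved: 660.4×0.746 = 492.66 kg/s all reports to the concentrate.
Concentrate = 492.66/(target fraction) = 529.74 kg/s.

529.7 kg/s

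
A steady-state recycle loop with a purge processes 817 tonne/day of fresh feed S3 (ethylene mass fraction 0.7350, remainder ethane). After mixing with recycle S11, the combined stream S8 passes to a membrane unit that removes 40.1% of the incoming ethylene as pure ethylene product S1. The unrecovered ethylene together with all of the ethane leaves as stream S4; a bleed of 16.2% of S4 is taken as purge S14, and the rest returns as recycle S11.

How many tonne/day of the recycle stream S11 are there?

1725 tonne/day

ethane enters only via S3 and leaves only via the purge: 817×0.265 = 0.162×(ethane in S4), and the membrane unit passes all ethane, so ethane in S8 = ethane in S4 = 1336.5 tonne/day.
ethylene in S8: m_A = 817×0.735 + (1−0.162)·(1−0.401)·m_A, so m_A = 600.5/0.4980 = 1205.7 tonne/day.
S4 = (1−0.401)×1205.7 + 1336.5 = 2058.7 tonne/day.
Recycle S11 = (1−0.162)×2058.7 = 1725.2 tonne/day.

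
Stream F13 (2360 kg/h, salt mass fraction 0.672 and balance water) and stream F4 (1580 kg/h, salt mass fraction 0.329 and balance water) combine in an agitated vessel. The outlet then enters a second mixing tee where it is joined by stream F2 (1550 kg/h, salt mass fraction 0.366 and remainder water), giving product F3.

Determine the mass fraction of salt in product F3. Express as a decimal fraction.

0.487

Overall, product flow = 5490 kg/h.
salt in = 2360×0.672 + 1580×0.329 + 1550×0.366 = 2673 kg/h.
salt fraction in F3 = 0.487.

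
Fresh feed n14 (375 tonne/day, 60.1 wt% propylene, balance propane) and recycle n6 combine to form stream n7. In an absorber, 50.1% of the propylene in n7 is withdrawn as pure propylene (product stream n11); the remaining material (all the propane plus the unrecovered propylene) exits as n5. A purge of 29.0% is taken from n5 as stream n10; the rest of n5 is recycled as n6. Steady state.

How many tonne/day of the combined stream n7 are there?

865 tonne/day

propane enters only via n14 and leaves only via the purge: 375×0.399 = 0.290×(propane in n5), and the absorber passes all propane, so propane in n7 = propane in n5 = 515.95 tonne/day.
propylene in n7: m_A = 375×0.601 + (1−0.290)·(1−0.501)·m_A, so m_A = 225.38/0.6457 = 349.03 tonne/day.
n7 = 349.03 + 515.95 = 864.98 tonne/day.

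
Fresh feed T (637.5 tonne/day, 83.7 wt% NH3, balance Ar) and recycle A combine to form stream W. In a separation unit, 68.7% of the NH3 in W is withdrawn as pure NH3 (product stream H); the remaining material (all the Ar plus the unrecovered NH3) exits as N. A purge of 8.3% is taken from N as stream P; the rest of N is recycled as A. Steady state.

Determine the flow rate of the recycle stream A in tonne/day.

1363 tonne/day

Ar enters only via T and leaves only via the purge: 637.5×0.163 = 0.083×(Ar in N), and the separation unit passes all Ar, so Ar in W = Ar in N = 1252 tonne/day.
NH3 in W: m_A = 637.5×0.837 + (1−0.083)·(1−0.687)·m_A, so m_A = 533.59/0.7130 = 748.39 tonne/day.
N = (1−0.687)×748.39 + 1252 = 1486.2 tonne/day.
Recycle A = (1−0.083)×1486.2 = 1362.8 tonne/day.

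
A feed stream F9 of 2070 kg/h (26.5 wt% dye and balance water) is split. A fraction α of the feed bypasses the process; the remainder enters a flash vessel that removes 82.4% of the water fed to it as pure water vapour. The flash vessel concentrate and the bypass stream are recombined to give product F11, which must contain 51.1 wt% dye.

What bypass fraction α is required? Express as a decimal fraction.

All 2070×0.265 = 548.55 kg/h of dye reaches F11, so F11 = 548.55/0.511 = 1073.5 kg/h and vapour = 996.52 kg/h.
The evaporator receives (1−α)·2070 of feed at 0.735 water and removes 0.824 of that water:
0.824×0.735×(1−α)×2070 = 996.52
(1−α) = 996.52/1253.7 = 0.7949;  α = 0.2051.

0.205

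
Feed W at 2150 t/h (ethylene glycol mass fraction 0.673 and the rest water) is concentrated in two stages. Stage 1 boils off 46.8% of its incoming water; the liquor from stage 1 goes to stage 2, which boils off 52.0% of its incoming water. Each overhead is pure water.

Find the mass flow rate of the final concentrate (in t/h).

1626 t/h

water in feed = 2150×0.327 = 703.05 t/h.
After stage 1: water left = (1−0.468)×703.05 = 374.02; stream total = 1821 t/h.
After stage 2: water left = (1−0.520)×374.02 = 179.53; final concentrate = 1626.5 t/h.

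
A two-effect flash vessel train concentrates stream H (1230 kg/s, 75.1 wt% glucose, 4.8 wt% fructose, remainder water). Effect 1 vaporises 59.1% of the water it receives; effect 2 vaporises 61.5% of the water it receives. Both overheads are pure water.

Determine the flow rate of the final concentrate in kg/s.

water in feed = 1230×0.201 = 247.23 kg/s.
After stage 1: water left = (1−0.591)×247.23 = 101.12; stream total = 1083.9 kg/s.
After stage 2: water left = (1−0.615)×101.12 = 38.93; final concentrate = 1021.7 kg/s.

1022 kg/s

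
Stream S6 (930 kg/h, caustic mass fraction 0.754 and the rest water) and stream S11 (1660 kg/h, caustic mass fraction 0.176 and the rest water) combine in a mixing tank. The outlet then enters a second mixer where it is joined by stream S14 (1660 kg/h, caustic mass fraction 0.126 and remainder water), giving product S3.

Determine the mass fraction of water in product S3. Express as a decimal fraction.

0.717

Overall, product flow = 4250 kg/h.
water in = 930×0.246 + 1660×0.824 + 1660×0.874 = 3047.5 kg/h.
water fraction in S3 = 0.717.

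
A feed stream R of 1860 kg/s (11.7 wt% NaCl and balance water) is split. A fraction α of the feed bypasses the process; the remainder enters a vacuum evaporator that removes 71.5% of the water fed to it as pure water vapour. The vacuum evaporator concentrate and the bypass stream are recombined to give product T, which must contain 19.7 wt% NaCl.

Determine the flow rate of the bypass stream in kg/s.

All 1860×0.117 = 217.62 kg/s of NaCl reaches T, so T = 217.62/0.197 = 1104.7 kg/s and vapour = 755.33 kg/s.
The evaporator receives (1−α)·1860 of feed at 0.883 water and removes 0.715 of that water:
0.715×0.883×(1−α)×1860 = 755.33
(1−α) = 755.33/1174.3 = 0.6432;  α = 0.3568.
Bypass flow = 0.3568×1860 = 663.62 kg/s.

663.6 kg/s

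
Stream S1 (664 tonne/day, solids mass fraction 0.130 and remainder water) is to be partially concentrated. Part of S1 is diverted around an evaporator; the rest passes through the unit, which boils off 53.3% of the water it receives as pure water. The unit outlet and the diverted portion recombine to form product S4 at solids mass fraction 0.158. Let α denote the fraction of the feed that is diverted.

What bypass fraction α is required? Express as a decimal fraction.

0.618

All 664×0.130 = 86.32 tonne/day of solids reaches S4, so S4 = 86.32/0.158 = 546.33 tonne/day and vapour = 117.67 tonne/day.
The evaporator receives (1−α)·664 of feed at 0.870 water and removes 0.533 of that water:
0.533×0.870×(1−α)×664 = 117.67
(1−α) = 117.67/307.9 = 0.3822;  α = 0.6178.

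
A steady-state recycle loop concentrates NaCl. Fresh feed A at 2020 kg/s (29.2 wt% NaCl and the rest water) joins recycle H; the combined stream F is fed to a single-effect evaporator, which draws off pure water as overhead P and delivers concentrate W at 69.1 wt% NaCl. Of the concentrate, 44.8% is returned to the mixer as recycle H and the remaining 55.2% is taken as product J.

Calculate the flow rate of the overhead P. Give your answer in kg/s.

Overall NaCl balance (none leaves overhead): NaCl in fresh feed = NaCl in product, i.e. 2020×0.292 = (1−0.448)·W·0.691.
W = 589.84/(0.691×0.552) = 1546.4 kg/s.
Recycle H = 0.448×1546.4 = 692.78 kg/s.
Combined feed F = 2020 + 692.78 = 2712.8 kg/s.
Overhead P = F − W = 2712.8 − 1546.4 = 1166.4 kg/s.

1166 kg/s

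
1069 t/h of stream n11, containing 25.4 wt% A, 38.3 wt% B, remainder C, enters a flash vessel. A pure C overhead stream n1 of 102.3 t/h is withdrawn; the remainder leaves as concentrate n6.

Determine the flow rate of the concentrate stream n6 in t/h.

Concentrate = 1069 − 102.3 = 966.7 t/h.

966.7 t/h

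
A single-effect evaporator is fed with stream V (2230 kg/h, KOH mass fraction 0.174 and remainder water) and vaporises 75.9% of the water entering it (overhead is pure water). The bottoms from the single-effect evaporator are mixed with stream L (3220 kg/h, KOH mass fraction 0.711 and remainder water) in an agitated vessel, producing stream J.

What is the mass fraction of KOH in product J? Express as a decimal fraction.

Vapour removed = 0.759×0.826×2230 = 1398.1 kg/h; concentrate = 831.94 kg/h.
KOH reaching the mixer = 388.02 (from concentrate) + 3220×0.711 = 2677.4 kg/h.
Product flow = 831.94 + 3220 = 4051.9 kg/h; KOH fraction = 0.661.

0.661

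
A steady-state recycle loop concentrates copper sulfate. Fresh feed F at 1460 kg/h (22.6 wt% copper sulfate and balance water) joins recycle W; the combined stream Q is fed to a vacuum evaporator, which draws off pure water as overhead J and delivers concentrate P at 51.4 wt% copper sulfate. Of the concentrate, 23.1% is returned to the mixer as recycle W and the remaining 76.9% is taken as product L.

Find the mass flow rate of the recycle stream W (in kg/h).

192.8 kg/h

Overall copper sulfate balance (none leaves overhead): copper sulfate in fresh feed = copper sulfate in product, i.e. 1460×0.226 = (1−0.231)·P·0.514.
P = 329.96/(0.514×0.769) = 834.78 kg/h.
Recycle W = 0.231×834.78 = 192.83 kg/h.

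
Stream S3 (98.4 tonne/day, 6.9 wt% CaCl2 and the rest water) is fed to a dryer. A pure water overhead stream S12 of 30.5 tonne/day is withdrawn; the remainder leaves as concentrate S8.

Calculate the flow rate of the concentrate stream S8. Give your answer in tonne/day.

Concentrate = 98.4 − 30.5 = 67.9 tonne/day.

67.9 tonne/day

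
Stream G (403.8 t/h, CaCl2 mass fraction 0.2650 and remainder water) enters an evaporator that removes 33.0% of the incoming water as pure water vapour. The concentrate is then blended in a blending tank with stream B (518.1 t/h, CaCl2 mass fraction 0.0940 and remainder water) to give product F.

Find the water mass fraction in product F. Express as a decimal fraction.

0.8110

Vapour removed = 0.330×0.735×403.8 = 97.942 t/h; concentrate = 305.86 t/h.
water reaching the mixer = 198.85 (from concentrate) + 518.1×0.906 = 668.25 t/h.
Product flow = 305.86 + 518.1 = 823.96 t/h; water fraction = 0.8110.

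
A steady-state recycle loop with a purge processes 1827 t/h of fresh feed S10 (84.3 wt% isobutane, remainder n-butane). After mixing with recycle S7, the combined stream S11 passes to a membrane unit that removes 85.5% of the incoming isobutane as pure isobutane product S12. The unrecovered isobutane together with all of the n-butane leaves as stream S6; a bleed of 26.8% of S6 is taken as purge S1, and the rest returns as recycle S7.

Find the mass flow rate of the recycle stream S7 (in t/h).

966.3 t/h

n-butane enters only via S10 and leaves only via the purge: 1827×0.157 = 0.268×(n-butane in S6), and the membrane unit passes all n-butane, so n-butane in S11 = n-butane in S6 = 1070.3 t/h.
isobutane in S11: m_A = 1827×0.843 + (1−0.268)·(1−0.855)·m_A, so m_A = 1540.2/0.8939 = 1723 t/h.
S6 = (1−0.855)×1723 + 1070.3 = 1320.1 t/h.
Recycle S7 = (1−0.268)×1320.1 = 966.34 t/h.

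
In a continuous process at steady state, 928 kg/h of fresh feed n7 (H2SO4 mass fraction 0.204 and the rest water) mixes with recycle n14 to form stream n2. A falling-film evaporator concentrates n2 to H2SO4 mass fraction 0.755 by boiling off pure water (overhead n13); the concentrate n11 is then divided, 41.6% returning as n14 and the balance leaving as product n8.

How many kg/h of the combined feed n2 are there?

Overall H2SO4 balance (none leaves overhead): H2SO4 in fresh feed = H2SO4 in product, i.e. 928×0.204 = (1−0.416)·n11·0.755.
n11 = 189.31/(0.755×0.584) = 429.36 kg/h.
Recycle n14 = 0.416×429.36 = 178.61 kg/h.
Combined feed n2 = 928 + 178.61 = 1106.6 kg/h.

1107 kg/h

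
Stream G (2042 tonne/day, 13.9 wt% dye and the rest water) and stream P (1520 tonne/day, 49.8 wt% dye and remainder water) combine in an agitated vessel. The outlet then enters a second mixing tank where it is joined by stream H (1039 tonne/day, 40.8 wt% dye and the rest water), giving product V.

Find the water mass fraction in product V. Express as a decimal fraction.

Overall, product flow = 4601 tonne/day.
water in = 2042×0.861 + 1520×0.502 + 1039×0.592 = 3136.3 tonne/day.
water fraction in V = 0.6817.

0.6817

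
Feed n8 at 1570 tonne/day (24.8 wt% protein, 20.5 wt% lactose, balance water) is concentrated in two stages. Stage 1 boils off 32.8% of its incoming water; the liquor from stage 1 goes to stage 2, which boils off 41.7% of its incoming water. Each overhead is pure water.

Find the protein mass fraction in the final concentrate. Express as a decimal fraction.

water in feed = 1570×0.547 = 858.79 tonne/day.
After stage 1: water left = (1−0.328)×858.79 = 577.11; stream total = 1288.3 tonne/day.
After stage 2: water left = (1−0.417)×577.11 = 336.45; final concentrate = 1047.7 tonne/day.
protein fraction = 389.36/1047.7 = 0.372.

0.372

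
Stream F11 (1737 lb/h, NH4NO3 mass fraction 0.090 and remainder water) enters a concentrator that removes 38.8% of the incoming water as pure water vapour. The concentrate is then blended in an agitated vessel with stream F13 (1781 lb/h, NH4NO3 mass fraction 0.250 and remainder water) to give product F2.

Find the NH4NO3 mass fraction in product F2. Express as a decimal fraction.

Vapour removed = 0.388×0.910×1737 = 613.3 lb/h; concentrate = 1123.7 lb/h.
NH4NO3 reaching the mixer = 156.33 (from concentrate) + 1781×0.250 = 601.58 lb/h.
Product flow = 1123.7 + 1781 = 2904.7 lb/h; NH4NO3 fraction = 0.207.

0.207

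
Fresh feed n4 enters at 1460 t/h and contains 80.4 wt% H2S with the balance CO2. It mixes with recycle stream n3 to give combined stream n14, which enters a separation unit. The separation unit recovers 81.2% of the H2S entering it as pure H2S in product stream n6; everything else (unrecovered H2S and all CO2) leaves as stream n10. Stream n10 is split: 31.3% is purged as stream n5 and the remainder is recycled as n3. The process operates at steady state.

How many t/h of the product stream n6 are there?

H2S in n14: m_A = 1460×0.804 + (1−0.313)·(1−0.812)·m_A, so m_A = 1173.8/0.8708 = 1347.9 t/h.
Product n6 = 0.812×1347.9 = 1094.5 t/h.

1095 t/h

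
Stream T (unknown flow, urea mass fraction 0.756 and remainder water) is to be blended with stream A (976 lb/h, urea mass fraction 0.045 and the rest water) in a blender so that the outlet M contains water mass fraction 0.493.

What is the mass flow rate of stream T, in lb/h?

1811 lb/h

Let T be the unknown flow. Total out = 976 + T.
water balance: 932.08 + 0.244·T = 0.493·(976 + T)
(0.244 − 0.493)·T = 0.493×976 − 932.08 = -450.91
T = -450.91 / -0.249 = 1810.9 lb/h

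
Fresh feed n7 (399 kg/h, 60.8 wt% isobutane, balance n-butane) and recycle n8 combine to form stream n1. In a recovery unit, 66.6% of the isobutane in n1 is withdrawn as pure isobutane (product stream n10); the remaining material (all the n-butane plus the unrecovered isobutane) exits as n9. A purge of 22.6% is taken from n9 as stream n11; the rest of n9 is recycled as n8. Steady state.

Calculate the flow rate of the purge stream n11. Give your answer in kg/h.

181.1 kg/h

n-butane enters only via n7 and leaves only via the purge: 399×0.392 = 0.226×(n-butane in n9), and the recovery unit passes all n-butane, so n-butane in n1 = n-butane in n9 = 692.07 kg/h.
isobutane in n1: m_A = 399×0.608 + (1−0.226)·(1−0.666)·m_A, so m_A = 242.59/0.7415 = 327.17 kg/h.
n9 = (1−0.666)×327.17 + 692.07 = 801.35 kg/h.
Purge n11 = 0.226×801.35 = 181.1 kg/h.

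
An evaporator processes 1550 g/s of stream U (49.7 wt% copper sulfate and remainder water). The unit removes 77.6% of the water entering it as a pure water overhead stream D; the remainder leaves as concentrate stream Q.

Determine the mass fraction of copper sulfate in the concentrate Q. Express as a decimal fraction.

0.815

copper sulfate is not removed: 1550×0.497 = 770.35 g/s of copper sulfate enters Q.
water entering = 1550×0.503 = 779.65 g/s; overhead removed = 0.776×779.65 = 605.01 g/s.
Concentrate = 1550 − 605.01 = 944.99 g/s.
Mass fraction = 770.35/944.99 = 0.815.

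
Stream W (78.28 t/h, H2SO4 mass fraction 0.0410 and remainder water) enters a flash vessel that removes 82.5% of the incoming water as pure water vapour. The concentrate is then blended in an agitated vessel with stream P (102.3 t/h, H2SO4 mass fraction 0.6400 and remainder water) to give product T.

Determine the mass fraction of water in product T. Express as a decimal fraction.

Vapour removed = 0.825×0.959×78.28 = 61.933 t/h; concentrate = 16.347 t/h.
water reaching the mixer = 13.137 (from concentrate) + 102.3×0.360 = 49.965 t/h.
Product flow = 16.347 + 102.3 = 118.65 t/h; water fraction = 0.4211.

0.4211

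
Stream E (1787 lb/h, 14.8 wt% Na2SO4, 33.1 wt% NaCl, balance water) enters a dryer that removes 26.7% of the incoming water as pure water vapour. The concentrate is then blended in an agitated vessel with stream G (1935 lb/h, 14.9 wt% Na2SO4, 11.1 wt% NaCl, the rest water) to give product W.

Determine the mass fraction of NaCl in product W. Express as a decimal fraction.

Vapour removed = 0.267×0.521×1787 = 248.58 lb/h; concentrate = 1538.4 lb/h.
NaCl reaching the mixer = 591.5 (from concentrate) + 1935×0.111 = 806.28 lb/h.
Product flow = 1538.4 + 1935 = 3473.4 lb/h; NaCl fraction = 0.2321.

0.2321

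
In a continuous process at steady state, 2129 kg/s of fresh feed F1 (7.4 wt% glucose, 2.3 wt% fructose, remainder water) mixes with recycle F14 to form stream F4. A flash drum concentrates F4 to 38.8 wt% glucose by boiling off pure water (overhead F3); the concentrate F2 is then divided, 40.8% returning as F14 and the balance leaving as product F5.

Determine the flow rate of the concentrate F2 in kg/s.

685.9 kg/s

Overall glucose balance (none leaves overhead): glucose in fresh feed = glucose in product, i.e. 2129×0.074 = (1−0.408)·F2·0.388.
F2 = 157.55/(0.388×0.592) = 685.89 kg/s.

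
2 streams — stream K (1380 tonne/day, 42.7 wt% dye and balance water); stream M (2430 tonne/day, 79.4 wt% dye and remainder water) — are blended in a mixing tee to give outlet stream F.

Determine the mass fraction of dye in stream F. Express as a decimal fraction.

Total flow out = 1380 + 2430 = 3810 tonne/day.
dye in = 1380×0.427 + 2430×0.794 = 2518.7 tonne/day.
dye mass fraction in F = 2518.7/3810 = 0.6611.

0.6611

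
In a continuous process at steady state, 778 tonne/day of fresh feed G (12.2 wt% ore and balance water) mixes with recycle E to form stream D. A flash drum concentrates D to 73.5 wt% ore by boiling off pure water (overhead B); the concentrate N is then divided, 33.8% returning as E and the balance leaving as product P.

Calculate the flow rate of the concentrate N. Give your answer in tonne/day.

195.1 tonne/day

Overall ore balance (none leaves overhead): ore in fresh feed = ore in product, i.e. 778×0.122 = (1−0.338)·N·0.735.
N = 94.916/(0.735×0.662) = 195.07 tonne/day.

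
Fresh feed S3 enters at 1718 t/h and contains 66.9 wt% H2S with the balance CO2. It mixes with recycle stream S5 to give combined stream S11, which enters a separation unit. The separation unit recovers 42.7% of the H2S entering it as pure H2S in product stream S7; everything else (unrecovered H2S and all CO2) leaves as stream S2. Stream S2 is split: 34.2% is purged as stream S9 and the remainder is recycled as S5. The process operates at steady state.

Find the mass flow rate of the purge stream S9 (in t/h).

CO2 enters only via S3 and leaves only via the purge: 1718×0.331 = 0.342×(CO2 in S2), and the separation unit passes all CO2, so CO2 in S11 = CO2 in S2 = 1662.7 t/h.
H2S in S11: m_A = 1718×0.669 + (1−0.342)·(1−0.427)·m_A, so m_A = 1149.3/0.6230 = 1845 t/h.
S2 = (1−0.427)×1845 + 1662.7 = 2719.9 t/h.
Purge S9 = 0.342×2719.9 = 930.21 t/h.

930.2 t/h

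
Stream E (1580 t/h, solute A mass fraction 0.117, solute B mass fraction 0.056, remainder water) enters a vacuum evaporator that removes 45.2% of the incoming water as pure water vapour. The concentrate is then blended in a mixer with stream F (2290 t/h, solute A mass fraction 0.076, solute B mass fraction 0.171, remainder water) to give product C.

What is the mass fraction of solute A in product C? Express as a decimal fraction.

0.109

Vapour removed = 0.452×0.827×1580 = 590.61 t/h; concentrate = 989.39 t/h.
solute A reaching the mixer = 184.86 (from concentrate) + 2290×0.076 = 358.9 t/h.
Product flow = 989.39 + 2290 = 3279.4 t/h; solute A fraction = 0.109.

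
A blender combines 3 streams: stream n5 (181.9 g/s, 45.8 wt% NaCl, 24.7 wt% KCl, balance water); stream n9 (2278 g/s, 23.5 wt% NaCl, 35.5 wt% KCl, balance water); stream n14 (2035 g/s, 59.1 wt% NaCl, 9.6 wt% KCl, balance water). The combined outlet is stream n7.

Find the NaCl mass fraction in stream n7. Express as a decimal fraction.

Total flow out = 181.9 + 2278 + 2035 = 4494.9 g/s.
NaCl in = 181.9×0.458 + 2278×0.235 + 2035×0.591 = 1821.3 g/s.
NaCl mass fraction in n7 = 1821.3/4494.9 = 0.4052.

0.4052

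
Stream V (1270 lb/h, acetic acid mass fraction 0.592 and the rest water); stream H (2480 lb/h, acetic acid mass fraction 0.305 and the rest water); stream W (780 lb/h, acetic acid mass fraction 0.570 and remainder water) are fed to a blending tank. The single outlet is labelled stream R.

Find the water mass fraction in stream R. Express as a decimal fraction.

0.569

Total flow out = 1270 + 2480 + 780 = 4530 lb/h.
water in = 1270×0.408 + 2480×0.695 + 780×0.430 = 2577.2 lb/h.
water mass fraction in R = 2577.2/4530 = 0.569.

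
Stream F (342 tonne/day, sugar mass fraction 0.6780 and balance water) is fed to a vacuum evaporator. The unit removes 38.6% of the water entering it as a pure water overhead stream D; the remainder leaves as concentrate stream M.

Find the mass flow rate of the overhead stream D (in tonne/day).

water entering = 342×0.322 = 110.12 tonne/day; overhead removed = 0.386×110.12 = 42.508 tonne/day.

42.51 tonne/day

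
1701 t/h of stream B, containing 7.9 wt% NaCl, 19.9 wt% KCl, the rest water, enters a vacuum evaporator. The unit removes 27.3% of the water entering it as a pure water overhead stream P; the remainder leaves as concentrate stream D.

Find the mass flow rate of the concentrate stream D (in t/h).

water entering = 1701×0.722 = 1228.1 t/h; overhead removed = 0.273×1228.1 = 335.28 t/h.
Concentrate = 1701 − 335.28 = 1365.7 t/h.

1366 t/h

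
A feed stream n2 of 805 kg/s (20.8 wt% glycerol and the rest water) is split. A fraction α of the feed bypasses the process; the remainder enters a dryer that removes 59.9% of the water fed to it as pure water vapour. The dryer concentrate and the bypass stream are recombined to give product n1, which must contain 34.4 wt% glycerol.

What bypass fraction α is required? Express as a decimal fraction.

All 805×0.208 = 167.44 kg/s of glycerol reaches n1, so n1 = 167.44/0.344 = 486.74 kg/s and vapour = 318.26 kg/s.
The evaporator receives (1−α)·805 of feed at 0.792 water and removes 0.599 of that water:
0.599×0.792×(1−α)×805 = 318.26
(1−α) = 318.26/381.9 = 0.8334;  α = 0.1666.

0.167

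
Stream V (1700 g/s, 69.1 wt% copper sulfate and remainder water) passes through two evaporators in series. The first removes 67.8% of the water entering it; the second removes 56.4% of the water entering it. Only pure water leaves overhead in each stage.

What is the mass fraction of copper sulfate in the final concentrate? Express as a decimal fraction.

0.9409

water in feed = 1700×0.309 = 525.3 g/s.
After stage 1: water left = (1−0.678)×525.3 = 169.15; stream total = 1343.8 g/s.
After stage 2: water left = (1−0.564)×169.15 = 73.748; final concentrate = 1248.4 g/s.
copper sulfate fraction = 1174.7/1248.4 = 0.9409.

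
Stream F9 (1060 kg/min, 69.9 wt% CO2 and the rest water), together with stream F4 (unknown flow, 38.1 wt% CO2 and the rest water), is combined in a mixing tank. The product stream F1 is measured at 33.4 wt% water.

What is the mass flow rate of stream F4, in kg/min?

122.7 kg/min

Let F4 be the unknown flow. Total out = 1060 + F4.
water balance: 319.06 + 0.619·F4 = 0.334·(1060 + F4)
(0.619 − 0.334)·F4 = 0.334×1060 − 319.06 = 34.98
F4 = 34.98 / 0.285 = 122.74 kg/min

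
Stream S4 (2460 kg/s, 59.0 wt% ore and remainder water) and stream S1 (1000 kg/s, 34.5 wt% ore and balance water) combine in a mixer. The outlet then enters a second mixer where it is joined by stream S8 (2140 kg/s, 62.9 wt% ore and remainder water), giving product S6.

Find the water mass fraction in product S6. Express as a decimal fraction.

Overall, product flow = 5600 kg/s.
water in = 2460×0.410 + 1000×0.655 + 2140×0.371 = 2457.5 kg/s.
water fraction in S6 = 0.439.

0.439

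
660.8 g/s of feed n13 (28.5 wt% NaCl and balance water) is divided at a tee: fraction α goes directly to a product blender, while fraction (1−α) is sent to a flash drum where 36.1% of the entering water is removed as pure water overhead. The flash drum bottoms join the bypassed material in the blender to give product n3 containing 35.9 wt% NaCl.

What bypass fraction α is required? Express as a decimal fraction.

0.201

All 660.8×0.285 = 188.33 g/s of NaCl reaches n3, so n3 = 188.33/0.359 = 524.59 g/s and vapour = 136.21 g/s.
The evaporator receives (1−α)·660.8 of feed at 0.715 water and removes 0.361 of that water:
0.361×0.715×(1−α)×660.8 = 136.21
(1−α) = 136.21/170.56 = 0.7986;  α = 0.2014.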